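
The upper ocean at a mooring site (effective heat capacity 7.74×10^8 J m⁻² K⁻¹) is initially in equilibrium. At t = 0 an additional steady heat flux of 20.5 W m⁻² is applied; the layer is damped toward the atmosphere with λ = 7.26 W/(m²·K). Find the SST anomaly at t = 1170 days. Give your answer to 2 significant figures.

Areal heat capacity C = 7.74×10^8 J m⁻² K⁻¹ (given).
τ = C / λ = 7.74×10^8 / 7.26 = 1.07×10^8 s.
Equilibrium anomaly ΔT_eq = F / λ = 20.5 / 7.26 = 2.82 K.
t = 1170 days = 1.01×10^8 s, so t/τ = 0.948.
ΔT(t) = ΔT_eq (1 − e^(−t/τ)) = 2.82 × (1 − e^−0.948) = 1.73 K.

1.7 K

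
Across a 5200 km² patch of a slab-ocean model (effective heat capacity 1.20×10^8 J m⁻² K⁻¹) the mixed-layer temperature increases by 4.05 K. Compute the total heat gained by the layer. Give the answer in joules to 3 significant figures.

2.53×10^18 J

Areal heat capacity C = 1.20×10^8 J m⁻² K⁻¹ (given).
Heat per unit area: q = C ΔT = 1.20×10^8 × 4.05 = 4.86×10^8 J/m².
Total heat: Q = q × A = 4.86×10^8 × (5200 × 10⁶ m²) = 2.53×10^18 J.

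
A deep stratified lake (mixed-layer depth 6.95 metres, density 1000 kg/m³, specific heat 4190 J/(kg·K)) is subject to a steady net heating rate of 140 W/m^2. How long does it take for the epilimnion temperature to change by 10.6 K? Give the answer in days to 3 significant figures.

25.5 days

Areal heat capacity C = ρ c_p D = 1000 × 4190 × 6.95 = 2.91×10^7 J/(m²·K).
Time required: Δt = C ΔT / F = 2.91×10^7 × 10.6 / 140 = 2.20×10^6 s.
In days: 2.20×10^6 s / (86400 s/day) = 25.5 days.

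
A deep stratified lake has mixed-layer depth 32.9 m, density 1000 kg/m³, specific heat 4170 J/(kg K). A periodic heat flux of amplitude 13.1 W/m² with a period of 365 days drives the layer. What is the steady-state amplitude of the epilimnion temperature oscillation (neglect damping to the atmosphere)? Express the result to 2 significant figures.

0.48 K

Areal heat capacity C = ρ c_p D = 1000 × 4170 × 32.9 = 1.37×10^8 J/(m²·K).
Angular frequency ω = 2π / T = 2π / 3.15×10^7 s = 1.99×10^-7 s⁻¹.
Cω = 1.37×10^8 × 1.99×10^-7 = 27.3 W/(m²·K).
Amplitude A = F₀ / (Cω) = 13.1 / 27.3 = 0.479 K.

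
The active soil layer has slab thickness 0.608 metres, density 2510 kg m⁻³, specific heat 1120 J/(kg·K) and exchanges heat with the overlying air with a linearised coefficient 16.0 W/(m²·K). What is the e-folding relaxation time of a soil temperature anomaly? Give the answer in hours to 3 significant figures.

29.7 hours

Areal heat capacity C = ρ c_p D = 2510 × 1120 × 0.608 = 1.71×10^6 J/(m^2 K).
Relaxation time τ = C / λ = 1.71×10^6 / 16.0 = 1.07×10^5 s.
In hours: 1.07×10^5 s / (3600 s/hour) = 29.7 hours.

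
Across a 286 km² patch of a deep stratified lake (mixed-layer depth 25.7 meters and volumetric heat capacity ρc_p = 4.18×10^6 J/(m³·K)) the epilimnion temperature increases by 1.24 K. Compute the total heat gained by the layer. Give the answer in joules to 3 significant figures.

Areal heat capacity C = ρc_p × D = 4.18×10^6 × 25.7 = 1.07×10^8 J/(m^2 K).
Heat per unit area: q = C ΔT = 1.07×10^8 × 1.24 = 1.33×10^8 J/m².
Total heat: Q = q × A = 1.33×10^8 × (286 × 10⁶ m²) = 3.81×10^16 J.

3.81×10^16 J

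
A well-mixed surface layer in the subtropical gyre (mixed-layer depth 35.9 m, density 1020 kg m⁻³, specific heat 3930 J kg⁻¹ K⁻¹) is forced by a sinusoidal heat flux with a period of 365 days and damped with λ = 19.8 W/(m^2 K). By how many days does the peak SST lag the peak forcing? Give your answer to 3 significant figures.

Areal heat capacity C = ρ c_p D = 1020 × 3930 × 35.9 = 1.44×10^8 J m⁻² K⁻¹.
ω = 2π / 3.15×10^7 s = 1.99×10^-7 s⁻¹.
Phase lag φ = arctan(Cω/λ) = arctan(28.7/19.8) = 0.966 rad.
Time lag = φ / ω = 0.966 / 1.99×10^-7 = 4.85×10^6 s = 56.1 days.

56.1 days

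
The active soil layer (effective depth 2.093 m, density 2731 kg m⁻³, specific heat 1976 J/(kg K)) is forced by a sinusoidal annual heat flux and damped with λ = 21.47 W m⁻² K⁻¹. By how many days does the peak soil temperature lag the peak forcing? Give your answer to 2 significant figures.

6.1 days

Areal heat capacity C = ρ c_p D = 2731 × 1976 × 2.093 = 1.13×10^7 J/(m^2 K).
ω = 2π / 3.15×10^7 s = 1.99×10^-7 s⁻¹.
Phase lag φ = arctan(Cω/λ) = arctan(2.25/21.47) = 0.104 rad.
Time lag = φ / ω = 0.104 / 1.99×10^-7 = 5.24×10^5 s = 6.07 days.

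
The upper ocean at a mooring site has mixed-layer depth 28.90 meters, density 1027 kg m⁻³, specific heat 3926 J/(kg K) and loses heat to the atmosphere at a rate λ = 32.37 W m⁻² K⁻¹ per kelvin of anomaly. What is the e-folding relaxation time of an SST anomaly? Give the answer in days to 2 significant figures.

42 days

Areal heat capacity C = ρ c_p D = 1027 × 3926 × 28.90 = 1.17×10^8 J/(m^2 K).
Relaxation time τ = C / λ = 1.17×10^8 / 32.37 = 3.60×10^6 s.
In days: 3.60×10^6 s / (86400 s/day) = 41.7 days.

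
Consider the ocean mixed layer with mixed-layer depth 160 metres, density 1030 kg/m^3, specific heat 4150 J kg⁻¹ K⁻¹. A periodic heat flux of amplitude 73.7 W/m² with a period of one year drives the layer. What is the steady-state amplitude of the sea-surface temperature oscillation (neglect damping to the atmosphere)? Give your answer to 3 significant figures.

0.541 K

Areal heat capacity C = ρ c_p D = 1030 × 4150 × 160 = 6.84×10^8 J/(m²·K).
Angular frequency ω = 2π / T = 2π / 3.15×10^7 s = 1.99×10^-7 s⁻¹.
Cω = 6.84×10^8 × 1.99×10^-7 = 136 W/(m²·K).
Amplitude A = F₀ / (Cω) = 73.7 / 136 = 0.541 K.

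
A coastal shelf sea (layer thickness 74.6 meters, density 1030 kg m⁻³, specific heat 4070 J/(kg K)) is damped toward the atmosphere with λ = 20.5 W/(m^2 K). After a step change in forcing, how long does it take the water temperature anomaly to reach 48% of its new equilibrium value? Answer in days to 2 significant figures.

Areal heat capacity C = ρ c_p D = 1030 × 4070 × 74.6 = 3.13×10^8 J/(m^2 K).
τ = C / λ = 3.13×10^8 / 20.5 = 1.53×10^7 s.
Fraction reached: 1 − e^(−t/τ) = 0.48 ⇒ t = −τ ln(1 − 0.48) = τ × 0.654.
t = 9.98×10^6 s = 115 days.

120 days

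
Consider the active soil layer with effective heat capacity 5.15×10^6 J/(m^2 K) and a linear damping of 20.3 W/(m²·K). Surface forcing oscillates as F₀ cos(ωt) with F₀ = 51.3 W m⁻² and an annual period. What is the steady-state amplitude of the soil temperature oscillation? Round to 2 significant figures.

Areal heat capacity C = 5.15×10^6 J/(m^2 K) (given).
Angular frequency ω = 2π / T = 2π / 3.15×10^7 s = 1.99×10^-7 s⁻¹.
√((Cω)² + λ²) = √((1.03)² + 20.3²) = 20.3 W/(m²·K).
Amplitude A = F₀ / √((Cω)²+λ²) = 51.3 / 20.3 = 2.52 K.

2.5 K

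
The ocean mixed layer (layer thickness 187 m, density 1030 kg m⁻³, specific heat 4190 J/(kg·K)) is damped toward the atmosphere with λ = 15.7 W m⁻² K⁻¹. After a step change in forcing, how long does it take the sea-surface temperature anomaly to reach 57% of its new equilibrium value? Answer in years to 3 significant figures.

Areal heat capacity C = ρ c_p D = 1030 × 4190 × 187 = 8.07×10^8 J m⁻² K⁻¹.
τ = C / λ = 8.07×10^8 / 15.7 = 5.14×10^7 s.
Fraction reached: 1 − e^(−t/τ) = 0.57 ⇒ t = −τ ln(1 − 0.57) = τ × 0.844.
t = 4.34×10^7 s = 1.37 years.

1.37 years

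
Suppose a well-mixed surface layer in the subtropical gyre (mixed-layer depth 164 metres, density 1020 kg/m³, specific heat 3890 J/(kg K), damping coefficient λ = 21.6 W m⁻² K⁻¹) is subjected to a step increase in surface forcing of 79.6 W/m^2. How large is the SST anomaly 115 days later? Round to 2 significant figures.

Areal heat capacity C = ρ c_p D = 1020 × 3890 × 164 = 6.51×10^8 J/(m^2 K).
τ = C / λ = 6.51×10^8 / 21.6 = 3.01×10^7 s.
Equilibrium anomaly ΔT_eq = F / λ = 79.6 / 21.6 = 3.69 K.
t = 115 days = 9.94×10^6 s, so t/τ = 0.330.
ΔT(t) = ΔT_eq (1 − e^(−t/τ)) = 3.69 × (1 − e^−0.330) = 1.04 K.

1.0 K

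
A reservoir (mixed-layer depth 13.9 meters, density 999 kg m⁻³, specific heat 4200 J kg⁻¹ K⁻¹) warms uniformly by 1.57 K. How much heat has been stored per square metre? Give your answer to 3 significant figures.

Areal heat capacity C = ρ c_p D = 999 × 4200 × 13.9 = 5.83×10^7 J/(m²·K).
ΔQ = C ΔT = 5.83×10^7 × 1.57 = 9.16×10^7 J/m².

9.16×10^7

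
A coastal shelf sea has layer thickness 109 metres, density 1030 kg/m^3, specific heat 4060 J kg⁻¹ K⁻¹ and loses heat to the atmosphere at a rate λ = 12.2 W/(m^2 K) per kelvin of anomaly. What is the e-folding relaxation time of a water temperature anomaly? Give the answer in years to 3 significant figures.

1.18 years

Areal heat capacity C = ρ c_p D = 1030 × 4060 × 109 = 4.56×10^8 J/(m^2 K).
Relaxation time τ = C / λ = 4.56×10^8 / 12.2 = 3.74×10^7 s.
In years: 3.74×10^7 s / (3.156×10^7 s/year) = 1.18 years.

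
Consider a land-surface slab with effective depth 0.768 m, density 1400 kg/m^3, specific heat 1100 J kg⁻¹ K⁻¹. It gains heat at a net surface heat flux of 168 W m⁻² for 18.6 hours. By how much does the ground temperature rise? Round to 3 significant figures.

Areal heat capacity C = ρ c_p D = 1400 × 1100 × 0.768 = 1.18×10^6 J/(m²·K).
Net heat input Q = F Δt = 168 × (18.6 hours × 3600 s/hour) = 1.12×10^7 J/m².
ΔT = Q / C = 1.12×10^7 / 1.18×10^6 = 9.51 K.

9.51 K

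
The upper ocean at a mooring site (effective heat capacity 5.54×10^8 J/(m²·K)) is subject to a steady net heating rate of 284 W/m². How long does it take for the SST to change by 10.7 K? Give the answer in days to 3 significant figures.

Areal heat capacity C = 5.54×10^8 J/(m²·K) (given).
Time required: Δt = C ΔT / F = 5.54×10^8 × 10.7 / 284 = 2.09×10^7 s.
In days: 2.09×10^7 s / (86400 s/day) = 242 days.

242 days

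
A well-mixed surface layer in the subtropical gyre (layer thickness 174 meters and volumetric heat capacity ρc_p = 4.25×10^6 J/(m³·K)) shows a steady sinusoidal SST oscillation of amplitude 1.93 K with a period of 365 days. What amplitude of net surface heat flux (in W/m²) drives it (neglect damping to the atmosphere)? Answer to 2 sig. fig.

Areal heat capacity C = ρc_p × D = 4.25×10^6 × 174 = 7.40×10^8 J/(m²·K).
ω = 2π / 3.15×10^7 s = 1.99×10^-7 s⁻¹.
Cω = 7.40×10^8 × 1.99×10^-7 = 147 W/(m²·K).
F₀ = A × Cω = 1.93 × 147 = 284 W/m².

280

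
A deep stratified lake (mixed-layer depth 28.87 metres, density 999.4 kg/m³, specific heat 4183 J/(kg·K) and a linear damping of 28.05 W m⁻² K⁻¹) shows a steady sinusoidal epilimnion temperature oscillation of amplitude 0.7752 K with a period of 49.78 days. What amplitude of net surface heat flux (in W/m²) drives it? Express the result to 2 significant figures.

140

Areal heat capacity C = ρ c_p D = 999.4 × 4183 × 28.87 = 1.21×10^8 J m⁻² K⁻¹.
ω = 2π / 4.30×10^6 s = 1.46×10^-6 s⁻¹.
√((Cω)² + λ²) = √((176)² + 28.05²) = 179 W/(m²·K).
F₀ = A × √((Cω)²+λ²) = 0.7752 × 179 = 138 W/m².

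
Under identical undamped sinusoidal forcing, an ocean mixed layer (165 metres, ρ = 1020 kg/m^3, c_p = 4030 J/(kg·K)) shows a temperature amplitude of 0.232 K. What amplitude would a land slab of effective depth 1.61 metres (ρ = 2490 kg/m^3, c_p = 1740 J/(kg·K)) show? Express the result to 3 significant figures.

C_ocean = 6.78×10^8 J/(m²·K); C_land = 6.98×10^6 J/(m²·K).
A ∝ 1/C ⇒ A_land = A_ocean × C_ocean/C_land = 0.232 × 97.2 = 22.6 K.

22.6 K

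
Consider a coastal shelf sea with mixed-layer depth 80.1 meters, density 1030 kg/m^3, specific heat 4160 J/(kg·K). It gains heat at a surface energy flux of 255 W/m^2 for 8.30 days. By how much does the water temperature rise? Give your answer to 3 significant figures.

0.533 K

Areal heat capacity C = ρ c_p D = 1030 × 4160 × 80.1 = 3.43×10^8 J m⁻² K⁻¹.
Net heat input Q = F Δt = 255 × (8.30 days × 86400 s/day) = 1.83×10^8 J/m².
ΔT = Q / C = 1.83×10^8 / 3.43×10^8 = 0.533 K.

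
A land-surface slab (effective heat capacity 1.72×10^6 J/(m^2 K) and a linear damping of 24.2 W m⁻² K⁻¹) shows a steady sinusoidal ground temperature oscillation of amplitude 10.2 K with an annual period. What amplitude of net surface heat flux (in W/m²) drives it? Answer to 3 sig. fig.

Areal heat capacity C = 1.72×10^6 J/(m^2 K) (given).
ω = 2π / 3.15×10^7 s = 1.99×10^-7 s⁻¹.
√((Cω)² + λ²) = √((0.343)² + 24.2²) = 24.2 W/(m²·K).
F₀ = A × √((Cω)²+λ²) = 10.2 × 24.2 = 247 W/m².

247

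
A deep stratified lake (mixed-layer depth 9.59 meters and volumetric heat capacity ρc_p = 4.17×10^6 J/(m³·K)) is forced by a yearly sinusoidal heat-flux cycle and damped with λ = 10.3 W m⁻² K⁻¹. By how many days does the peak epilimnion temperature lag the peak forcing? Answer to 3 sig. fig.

38.2 days

Areal heat capacity C = ρc_p × D = 4.17×10^6 × 9.59 = 4.00×10^7 J m⁻² K⁻¹.
ω = 2π / 3.15×10^7 s = 1.99×10^-7 s⁻¹.
Phase lag φ = arctan(Cω/λ) = arctan(7.97/10.3) = 0.658 rad.
Time lag = φ / ω = 0.658 / 1.99×10^-7 = 3.30×10^6 s = 38.2 days.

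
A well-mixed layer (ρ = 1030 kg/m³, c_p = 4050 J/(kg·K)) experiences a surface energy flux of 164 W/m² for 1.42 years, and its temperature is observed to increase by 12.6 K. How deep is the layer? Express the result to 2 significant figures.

Heat input Q = F Δt = 164 × 4.48×10^7 s = 7.35×10^9 J/m².
Required areal heat capacity C = Q / ΔT = 5.83×10^8 J/(m²·K).
Depth D = C / (ρ c_p) = 5.83×10^8 / (1030 × 4050) = 140 m.

140 m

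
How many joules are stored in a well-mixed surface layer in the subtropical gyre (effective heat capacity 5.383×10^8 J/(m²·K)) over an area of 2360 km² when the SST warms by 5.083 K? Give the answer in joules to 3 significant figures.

Areal heat capacity C = 5.383×10^8 J/(m²·K) (given).
Heat per unit area: q = C ΔT = 5.38×10^8 × 5.083 = 2.74×10^9 J/m².
Total heat: Q = q × A = 2.74×10^9 × (2360 × 10⁶ m²) = 6.46×10^18 J.

6.46×10^18 J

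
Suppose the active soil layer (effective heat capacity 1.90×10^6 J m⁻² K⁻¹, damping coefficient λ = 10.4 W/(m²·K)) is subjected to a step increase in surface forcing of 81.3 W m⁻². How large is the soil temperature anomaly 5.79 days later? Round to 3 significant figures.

Areal heat capacity C = 1.90×10^6 J m⁻² K⁻¹ (given).
τ = C / λ = 1.90×10^6 / 10.4 = 1.83×10^5 s.
Equilibrium anomaly ΔT_eq = F / λ = 81.3 / 10.4 = 7.82 K.
t = 5.79 days = 5.00×10^5 s, so t/τ = 2.74.
ΔT(t) = ΔT_eq (1 − e^(−t/τ)) = 7.82 × (1 − e^−2.74) = 7.31 K.

7.31 K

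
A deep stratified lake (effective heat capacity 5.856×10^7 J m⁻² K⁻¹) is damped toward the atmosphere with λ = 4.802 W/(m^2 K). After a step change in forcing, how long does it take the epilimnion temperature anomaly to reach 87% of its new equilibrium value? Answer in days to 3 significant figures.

288 days

Areal heat capacity C = 5.856×10^7 J m⁻² K⁻¹ (given).
τ = C / λ = 5.86×10^7 / 4.802 = 1.22×10^7 s.
Fraction reached: 1 − e^(−t/τ) = 0.87 ⇒ t = −τ ln(1 − 0.87) = τ × 2.04.
t = 2.49×10^7 s = 288 days.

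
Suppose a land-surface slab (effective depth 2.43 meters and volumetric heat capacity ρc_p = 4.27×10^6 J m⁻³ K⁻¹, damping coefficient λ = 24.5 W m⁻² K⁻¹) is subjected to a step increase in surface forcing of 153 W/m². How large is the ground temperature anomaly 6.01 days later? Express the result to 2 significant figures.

4.4 K

Areal heat capacity C = ρc_p × D = 4.27×10^6 × 2.43 = 1.04×10^7 J m⁻² K⁻¹.
τ = C / λ = 1.04×10^7 / 24.5 = 4.24×10^5 s.
Equilibrium anomaly ΔT_eq = F / λ = 153 / 24.5 = 6.24 K.
t = 6.01 days = 5.19×10^5 s, so t/τ = 1.23.
ΔT(t) = ΔT_eq (1 − e^(−t/τ)) = 6.24 × (1 − e^−1.23) = 4.41 K.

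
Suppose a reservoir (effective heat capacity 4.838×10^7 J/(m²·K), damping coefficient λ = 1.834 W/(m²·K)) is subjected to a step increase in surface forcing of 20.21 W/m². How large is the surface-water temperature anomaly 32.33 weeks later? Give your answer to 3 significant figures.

Areal heat capacity C = 4.838×10^7 J/(m²·K) (given).
τ = C / λ = 4.84×10^7 / 1.834 = 2.64×10^7 s.
Equilibrium anomaly ΔT_eq = F / λ = 20.21 / 1.834 = 11.0 K.
t = 32.33 weeks = 1.96×10^7 s, so t/τ = 0.741.
ΔT(t) = ΔT_eq (1 − e^(−t/τ)) = 11.0 × (1 − e^−0.741) = 5.77 K.

5.77 K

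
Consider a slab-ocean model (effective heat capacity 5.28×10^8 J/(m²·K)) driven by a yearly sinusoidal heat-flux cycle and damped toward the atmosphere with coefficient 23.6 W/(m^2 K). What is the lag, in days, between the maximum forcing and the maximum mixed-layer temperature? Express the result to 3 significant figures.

78.4 days

Areal heat capacity C = 5.28×10^8 J/(m²·K) (given).
ω = 2π / 3.15×10^7 s = 1.99×10^-7 s⁻¹.
Phase lag φ = arctan(Cω/λ) = arctan(105/23.6) = 1.35 rad.
Time lag = φ / ω = 1.35 / 1.99×10^-7 = 6.78×10^6 s = 78.4 days.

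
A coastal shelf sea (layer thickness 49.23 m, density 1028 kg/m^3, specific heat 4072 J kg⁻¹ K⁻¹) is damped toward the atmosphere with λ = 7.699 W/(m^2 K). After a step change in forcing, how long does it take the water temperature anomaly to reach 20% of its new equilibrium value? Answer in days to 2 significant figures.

Areal heat capacity C = ρ c_p D = 1028 × 4072 × 49.23 = 2.06×10^8 J m⁻² K⁻¹.
τ = C / λ = 2.06×10^8 / 7.699 = 2.68×10^7 s.
Fraction reached: 1 − e^(−t/τ) = 0.20 ⇒ t = −τ ln(1 − 0.20) = τ × 0.223.
t = 5.97×10^6 s = 69.1 days.

69 days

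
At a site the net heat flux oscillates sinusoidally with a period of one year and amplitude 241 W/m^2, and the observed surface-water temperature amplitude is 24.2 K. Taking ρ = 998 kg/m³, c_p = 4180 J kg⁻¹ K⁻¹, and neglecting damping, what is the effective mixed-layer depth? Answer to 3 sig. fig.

ω = 2π / 3.15×10^7 s = 1.99×10^-7 s⁻¹.
Required C = F₀ / (A ω) = 241 / (24.2 × 1.99×10^-7) = 5.00×10^7 J/(m²·K).
D = C / (ρ c_p) = 5.00×10^7 / (998 × 4180) = 12.0 m.

12.0 m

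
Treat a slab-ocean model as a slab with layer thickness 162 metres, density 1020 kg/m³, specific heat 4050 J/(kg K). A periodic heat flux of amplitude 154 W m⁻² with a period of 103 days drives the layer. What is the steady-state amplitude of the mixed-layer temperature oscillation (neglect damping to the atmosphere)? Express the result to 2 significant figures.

0.33 K

Areal heat capacity C = ρ c_p D = 1020 × 4050 × 162 = 6.69×10^8 J m⁻² K⁻¹.
Angular frequency ω = 2π / T = 2π / 8.90×10^6 s = 7.06×10^-7 s⁻¹.
Cω = 6.69×10^8 × 7.06×10^-7 = 472 W/(m²·K).
Amplitude A = F₀ / (Cω) = 154 / 472 = 0.326 K.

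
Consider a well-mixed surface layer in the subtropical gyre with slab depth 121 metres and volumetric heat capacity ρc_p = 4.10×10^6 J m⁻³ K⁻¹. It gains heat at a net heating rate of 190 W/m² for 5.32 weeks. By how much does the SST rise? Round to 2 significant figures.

1.2 K

Areal heat capacity C = ρc_p × D = 4.10×10^6 × 121 = 4.96×10^8 J/(m²·K).
Net heat input Q = F Δt = 190 × (5.32 weeks × 6.048×10^5 s/week) = 6.11×10^8 J/m².
ΔT = Q / C = 6.11×10^8 / 4.96×10^8 = 1.23 K.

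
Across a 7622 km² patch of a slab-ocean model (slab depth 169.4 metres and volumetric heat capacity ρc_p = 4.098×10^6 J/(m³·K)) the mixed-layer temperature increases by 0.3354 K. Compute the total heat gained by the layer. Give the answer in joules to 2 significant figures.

1.8×10^18 J

Areal heat capacity C = ρc_p × D = 4.098×10^6 × 169.4 = 6.94×10^8 J/(m²·K).
Heat per unit area: q = C ΔT = 6.94×10^8 × 0.3354 = 2.33×10^8 J/m².
Total heat: Q = q × A = 2.33×10^8 × (7622 × 10⁶ m²) = 1.77×10^18 J.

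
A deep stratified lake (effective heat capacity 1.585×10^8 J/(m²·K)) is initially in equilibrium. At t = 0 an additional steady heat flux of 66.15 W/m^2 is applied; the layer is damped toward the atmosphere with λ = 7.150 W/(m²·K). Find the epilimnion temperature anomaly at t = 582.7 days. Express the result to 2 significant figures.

Areal heat capacity C = 1.585×10^8 J/(m²·K) (given).
τ = C / λ = 1.58×10^8 / 7.150 = 2.22×10^7 s.
Equilibrium anomaly ΔT_eq = F / λ = 66.15 / 7.150 = 9.25 K.
t = 582.7 days = 5.03×10^7 s, so t/τ = 2.27.
ΔT(t) = ΔT_eq (1 − e^(−t/τ)) = 9.25 × (1 − e^−2.27) = 8.30 K.

8.3 K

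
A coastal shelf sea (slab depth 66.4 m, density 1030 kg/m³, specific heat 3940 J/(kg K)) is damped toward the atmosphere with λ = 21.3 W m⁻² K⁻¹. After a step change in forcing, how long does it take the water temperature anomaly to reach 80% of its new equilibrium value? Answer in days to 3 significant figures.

236 days

Areal heat capacity C = ρ c_p D = 1030 × 3940 × 66.4 = 2.69×10^8 J/(m²·K).
τ = C / λ = 2.69×10^8 / 21.3 = 1.27×10^7 s.
Fraction reached: 1 − e^(−t/τ) = 0.80 ⇒ t = −τ ln(1 − 0.80) = τ × 1.61.
t = 2.04×10^7 s = 236 days.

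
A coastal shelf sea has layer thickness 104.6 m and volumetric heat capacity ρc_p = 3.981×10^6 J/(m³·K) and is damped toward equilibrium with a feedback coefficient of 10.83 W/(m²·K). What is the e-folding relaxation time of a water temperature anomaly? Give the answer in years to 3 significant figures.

1.22 years

Areal heat capacity C = ρc_p × D = 3.981×10^6 × 104.6 = 4.16×10^8 J/(m^2 K).
Relaxation time τ = C / λ = 4.16×10^8 / 10.83 = 3.84×10^7 s.
In years: 3.84×10^7 s / (3.156×10^7 s/year) = 1.22 years.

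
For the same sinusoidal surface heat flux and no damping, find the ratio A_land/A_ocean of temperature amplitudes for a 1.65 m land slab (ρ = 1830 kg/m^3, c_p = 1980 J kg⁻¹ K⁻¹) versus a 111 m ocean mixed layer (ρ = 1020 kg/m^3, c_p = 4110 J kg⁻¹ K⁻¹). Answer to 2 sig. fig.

78

C_ocean = 1020 × 4110 × 111 = 4.65×10^8 J/(m²·K).
C_land = 1830 × 1980 × 1.65 = 5.98×10^6 J/(m²·K).
Undamped amplitude ∝ 1/C, so A_land/A_ocean = C_ocean/C_land = 77.8.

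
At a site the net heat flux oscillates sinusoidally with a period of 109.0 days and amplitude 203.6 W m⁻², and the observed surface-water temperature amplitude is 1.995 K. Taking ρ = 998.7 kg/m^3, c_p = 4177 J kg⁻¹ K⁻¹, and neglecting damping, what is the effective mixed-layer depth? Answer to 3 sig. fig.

36.7 m

ω = 2π / 9.42×10^6 s = 6.67×10^-7 s⁻¹.
Required C = F₀ / (A ω) = 203.6 / (1.995 × 6.67×10^-7) = 1.53×10^8 J/(m²·K).
D = C / (ρ c_p) = 1.53×10^8 / (998.7 × 4177) = 36.7 m.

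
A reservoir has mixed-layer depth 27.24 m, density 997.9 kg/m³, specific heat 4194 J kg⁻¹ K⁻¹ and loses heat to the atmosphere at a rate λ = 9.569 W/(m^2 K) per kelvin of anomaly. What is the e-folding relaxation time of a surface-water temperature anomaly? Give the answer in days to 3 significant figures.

138 days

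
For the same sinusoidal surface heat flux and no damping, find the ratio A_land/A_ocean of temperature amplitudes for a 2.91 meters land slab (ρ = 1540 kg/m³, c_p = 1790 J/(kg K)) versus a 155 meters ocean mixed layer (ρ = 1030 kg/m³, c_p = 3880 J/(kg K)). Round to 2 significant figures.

C_ocean = 1030 × 3880 × 155 = 6.19×10^8 J/(m²·K).
C_land = 1540 × 1790 × 2.91 = 8.02×10^6 J/(m²·K).
Undamped amplitude ∝ 1/C, so A_land/A_ocean = C_ocean/C_land = 77.2.

77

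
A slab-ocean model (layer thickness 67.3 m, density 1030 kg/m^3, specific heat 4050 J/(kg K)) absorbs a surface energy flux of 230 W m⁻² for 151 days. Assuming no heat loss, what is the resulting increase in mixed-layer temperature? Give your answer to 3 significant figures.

Areal heat capacity C = ρ c_p D = 1030 × 4050 × 67.3 = 2.81×10^8 J/(m^2 K).
Net heat input Q = F Δt = 230 × (151 days × 86400 s/day) = 3.00×10^9 J/m².
ΔT = Q / C = 3.00×10^9 / 2.81×10^8 = 10.7 K.

10.7 K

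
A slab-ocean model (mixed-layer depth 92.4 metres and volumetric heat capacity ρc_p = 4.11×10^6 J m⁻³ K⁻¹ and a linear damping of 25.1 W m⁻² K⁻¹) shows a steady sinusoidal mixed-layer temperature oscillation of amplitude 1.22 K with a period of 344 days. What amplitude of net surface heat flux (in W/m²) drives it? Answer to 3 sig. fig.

Areal heat capacity C = ρc_p × D = 4.11×10^6 × 92.4 = 3.80×10^8 J/(m²·K).
ω = 2π / 2.97×10^7 s = 2.11×10^-7 s⁻¹.
√((Cω)² + λ²) = √((80.3)² + 25.1²) = 84.1 W/(m²·K).
F₀ = A × √((Cω)²+λ²) = 1.22 × 84.1 = 103 W/m².

103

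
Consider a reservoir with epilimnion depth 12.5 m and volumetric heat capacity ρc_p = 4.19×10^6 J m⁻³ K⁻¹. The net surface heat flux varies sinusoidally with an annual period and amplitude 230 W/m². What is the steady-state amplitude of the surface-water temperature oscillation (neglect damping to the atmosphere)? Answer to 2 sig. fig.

22 K

Areal heat capacity C = ρc_p × D = 4.19×10^6 × 12.5 = 5.24×10^7 J/(m^2 K).
Angular frequency ω = 2π / T = 2π / 3.15×10^7 s = 1.99×10^-7 s⁻¹.
Cω = 5.24×10^7 × 1.99×10^-7 = 10.4 W/(m²·K).
Amplitude A = F₀ / (Cω) = 230 / 10.4 = 22.0 K.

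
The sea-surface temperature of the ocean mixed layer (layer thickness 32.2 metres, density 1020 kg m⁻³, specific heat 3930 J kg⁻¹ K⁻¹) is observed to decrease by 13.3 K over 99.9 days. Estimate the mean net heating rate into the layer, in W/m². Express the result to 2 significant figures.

-200

Areal heat capacity C = ρ c_p D = 1020 × 3930 × 32.2 = 1.29×10^8 J/(m^2 K).
Required heat per unit area: Q = C ΔT = 1.29×10^8 × -13.3 = -1.72×10^9 J/m².
Flux F = Q / Δt = -1.72×10^9 / 8.63×10^6 s = -199 W/m².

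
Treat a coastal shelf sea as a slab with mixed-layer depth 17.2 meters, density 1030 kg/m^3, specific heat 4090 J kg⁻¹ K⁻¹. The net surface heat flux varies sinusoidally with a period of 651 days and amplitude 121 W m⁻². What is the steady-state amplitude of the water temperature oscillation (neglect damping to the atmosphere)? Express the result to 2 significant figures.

Areal heat capacity C = ρ c_p D = 1030 × 4090 × 17.2 = 7.25×10^7 J/(m^2 K).
Angular frequency ω = 2π / T = 2π / 5.62×10^7 s = 1.12×10^-7 s⁻¹.
Cω = 7.25×10^7 × 1.12×10^-7 = 8.09 W/(m²·K).
Amplitude A = F₀ / (Cω) = 121 / 8.09 = 14.9 K.

15 K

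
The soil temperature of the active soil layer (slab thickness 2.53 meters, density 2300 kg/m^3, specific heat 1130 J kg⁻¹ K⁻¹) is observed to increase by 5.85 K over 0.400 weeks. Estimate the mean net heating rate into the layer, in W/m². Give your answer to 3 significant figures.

Areal heat capacity C = ρ c_p D = 2300 × 1130 × 2.53 = 6.58×10^6 J m⁻² K⁻¹.
Required heat per unit area: Q = C ΔT = 6.58×10^6 × 5.85 = 3.85×10^7 J/m².
Flux F = Q / Δt = 3.85×10^7 / 2.42×10^5 s = 159 W/m².

159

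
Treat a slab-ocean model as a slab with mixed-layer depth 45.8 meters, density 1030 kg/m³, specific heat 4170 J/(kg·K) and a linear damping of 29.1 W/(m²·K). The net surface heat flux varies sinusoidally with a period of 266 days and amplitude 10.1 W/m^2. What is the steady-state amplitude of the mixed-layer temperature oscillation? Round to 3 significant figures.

Areal heat capacity C = ρ c_p D = 1030 × 4170 × 45.8 = 1.97×10^8 J/(m^2 K).
Angular frequency ω = 2π / T = 2π / 2.30×10^7 s = 2.73×10^-7 s⁻¹.
√((Cω)² + λ²) = √((53.8)² + 29.1²) = 61.1 W/(m²·K).
Amplitude A = F₀ / √((Cω)²+λ²) = 10.1 / 61.1 = 0.165 K.

0.165 K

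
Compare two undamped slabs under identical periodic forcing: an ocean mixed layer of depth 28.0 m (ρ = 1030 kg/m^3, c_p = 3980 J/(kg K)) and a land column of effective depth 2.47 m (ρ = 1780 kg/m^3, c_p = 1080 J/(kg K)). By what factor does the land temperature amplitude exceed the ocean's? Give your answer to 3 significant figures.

24.2

C_ocean = 1030 × 3980 × 28.0 = 1.15×10^8 J/(m²·K).
C_land = 1780 × 1080 × 2.47 = 4.75×10^6 J/(m²·K).
Undamped amplitude ∝ 1/C, so A_land/A_ocean = C_ocean/C_land = 24.2.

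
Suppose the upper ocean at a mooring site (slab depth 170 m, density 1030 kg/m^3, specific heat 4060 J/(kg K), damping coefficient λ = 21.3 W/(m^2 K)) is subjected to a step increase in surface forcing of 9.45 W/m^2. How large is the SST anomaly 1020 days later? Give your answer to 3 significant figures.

0.412 K

Areal heat capacity C = ρ c_p D = 1030 × 4060 × 170 = 7.11×10^8 J m⁻² K⁻¹.
τ = C / λ = 7.11×10^8 / 21.3 = 3.34×10^7 s.
Equilibrium anomaly ΔT_eq = F / λ = 9.45 / 21.3 = 0.444 K.
t = 1020 days = 8.81×10^7 s, so t/τ = 2.64.
ΔT(t) = ΔT_eq (1 − e^(−t/τ)) = 0.444 × (1 − e^−2.64) = 0.412 K.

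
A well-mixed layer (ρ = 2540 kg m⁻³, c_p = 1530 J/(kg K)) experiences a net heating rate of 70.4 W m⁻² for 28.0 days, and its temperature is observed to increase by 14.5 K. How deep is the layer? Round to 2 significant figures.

3.0 m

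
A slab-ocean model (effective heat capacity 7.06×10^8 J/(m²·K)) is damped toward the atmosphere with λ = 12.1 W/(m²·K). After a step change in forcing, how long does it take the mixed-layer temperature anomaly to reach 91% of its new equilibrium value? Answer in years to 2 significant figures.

Areal heat capacity C = 7.06×10^8 J/(m²·K) (given).
τ = C / λ = 7.06×10^8 / 12.1 = 5.83×10^7 s.
Fraction reached: 1 − e^(−t/τ) = 0.91 ⇒ t = −τ ln(1 − 0.91) = τ × 2.41.
t = 1.40×10^8 s = 4.45 years.

4.5 years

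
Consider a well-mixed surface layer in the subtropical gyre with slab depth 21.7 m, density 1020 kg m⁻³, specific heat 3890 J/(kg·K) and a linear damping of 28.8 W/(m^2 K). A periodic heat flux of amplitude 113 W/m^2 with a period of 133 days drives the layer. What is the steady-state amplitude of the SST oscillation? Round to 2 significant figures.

2.0 K

Areal heat capacity C = ρ c_p D = 1020 × 3890 × 21.7 = 8.61×10^7 J/(m²·K).
Angular frequency ω = 2π / T = 2π / 1.15×10^7 s = 5.47×10^-7 s⁻¹.
√((Cω)² + λ²) = √((47.1)² + 28.8²) = 55.2 W/(m²·K).
Amplitude A = F₀ / √((Cω)²+λ²) = 113 / 55.2 = 2.05 K.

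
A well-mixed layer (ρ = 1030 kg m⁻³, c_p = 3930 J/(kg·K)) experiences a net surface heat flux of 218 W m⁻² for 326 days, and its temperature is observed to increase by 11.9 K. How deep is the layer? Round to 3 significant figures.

127 m

Heat input Q = F Δt = 218 × 2.82×10^7 s = 6.14×10^9 J/m².
Required areal heat capacity C = Q / ΔT = 5.16×10^8 J/(m²·K).
Depth D = C / (ρ c_p) = 5.16×10^8 / (1030 × 3930) = 127 m.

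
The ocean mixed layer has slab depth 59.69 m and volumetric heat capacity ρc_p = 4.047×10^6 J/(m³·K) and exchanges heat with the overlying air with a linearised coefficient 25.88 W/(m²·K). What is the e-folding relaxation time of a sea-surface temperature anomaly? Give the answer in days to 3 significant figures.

Areal heat capacity C = ρc_p × D = 4.047×10^6 × 59.69 = 2.42×10^8 J/(m²·K).
Relaxation time τ = C / λ = 2.42×10^8 / 25.88 = 9.33×10^6 s.
In days: 9.33×10^6 s / (86400 s/day) = 108 days.

108 days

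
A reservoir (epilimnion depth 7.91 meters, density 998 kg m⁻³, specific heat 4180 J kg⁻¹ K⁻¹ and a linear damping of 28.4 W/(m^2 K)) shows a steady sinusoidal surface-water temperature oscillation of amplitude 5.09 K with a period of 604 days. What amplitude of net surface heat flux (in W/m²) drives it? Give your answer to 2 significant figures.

150

Areal heat capacity C = ρ c_p D = 998 × 4180 × 7.91 = 3.30×10^7 J/(m^2 K).
ω = 2π / 5.22×10^7 s = 1.20×10^-7 s⁻¹.
√((Cω)² + λ²) = √((3.97)² + 28.4²) = 28.7 W/(m²·K).
F₀ = A × √((Cω)²+λ²) = 5.09 × 28.7 = 146 W/m².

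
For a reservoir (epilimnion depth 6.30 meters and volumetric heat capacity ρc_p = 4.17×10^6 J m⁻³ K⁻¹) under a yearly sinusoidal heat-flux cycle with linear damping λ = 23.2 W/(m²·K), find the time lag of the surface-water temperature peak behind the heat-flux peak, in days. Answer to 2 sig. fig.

Areal heat capacity C = ρc_p × D = 4.17×10^6 × 6.30 = 2.63×10^7 J/(m²·K).
ω = 2π / 3.15×10^7 s = 1.99×10^-7 s⁻¹.
Phase lag φ = arctan(Cω/λ) = arctan(5.23/23.2) = 0.222 rad.
Time lag = φ / ω = 0.222 / 1.99×10^-7 = 1.11×10^6 s = 12.9 days.

13 days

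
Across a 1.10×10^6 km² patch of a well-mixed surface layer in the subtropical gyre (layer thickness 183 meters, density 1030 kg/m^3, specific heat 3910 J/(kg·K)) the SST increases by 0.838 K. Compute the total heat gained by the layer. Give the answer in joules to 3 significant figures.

6.79×10^20 J

Areal heat capacity C = ρ c_p D = 1030 × 3910 × 183 = 7.37×10^8 J m⁻² K⁻¹.
Heat per unit area: q = C ΔT = 7.37×10^8 × 0.838 = 6.18×10^8 J/m².
Total heat: Q = q × A = 6.18×10^8 × (1.10×10^6 × 10⁶ m²) = 6.79×10^20 J.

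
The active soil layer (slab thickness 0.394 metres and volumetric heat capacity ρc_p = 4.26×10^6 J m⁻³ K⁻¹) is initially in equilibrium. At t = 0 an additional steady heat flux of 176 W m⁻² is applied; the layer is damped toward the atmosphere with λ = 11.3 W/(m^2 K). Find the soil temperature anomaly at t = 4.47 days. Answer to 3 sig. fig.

Areal heat capacity C = ρc_p × D = 4.26×10^6 × 0.394 = 1.68×10^6 J m⁻² K⁻¹.
τ = C / λ = 1.68×10^6 / 11.3 = 1.49×10^5 s.
Equilibrium anomaly ΔT_eq = F / λ = 176 / 11.3 = 15.6 K.
t = 4.47 days = 3.86×10^5 s, so t/τ = 2.60.
ΔT(t) = ΔT_eq (1 − e^(−t/τ)) = 15.6 × (1 − e^−2.60) = 14.4 K.

14.4 K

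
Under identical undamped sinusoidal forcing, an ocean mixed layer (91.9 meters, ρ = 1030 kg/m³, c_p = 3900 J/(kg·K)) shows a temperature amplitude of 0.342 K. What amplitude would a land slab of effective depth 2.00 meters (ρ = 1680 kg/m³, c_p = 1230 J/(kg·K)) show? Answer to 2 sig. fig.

C_ocean = 3.69×10^8 J/(m²·K); C_land = 4.13×10^6 J/(m²·K).
A ∝ 1/C ⇒ A_land = A_ocean × C_ocean/C_land = 0.342 × 89.3 = 30.5 K.

31 K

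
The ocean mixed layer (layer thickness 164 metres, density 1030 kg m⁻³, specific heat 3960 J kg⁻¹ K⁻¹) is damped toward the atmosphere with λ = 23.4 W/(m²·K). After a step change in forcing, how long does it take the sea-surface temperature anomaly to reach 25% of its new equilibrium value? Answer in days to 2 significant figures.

95 days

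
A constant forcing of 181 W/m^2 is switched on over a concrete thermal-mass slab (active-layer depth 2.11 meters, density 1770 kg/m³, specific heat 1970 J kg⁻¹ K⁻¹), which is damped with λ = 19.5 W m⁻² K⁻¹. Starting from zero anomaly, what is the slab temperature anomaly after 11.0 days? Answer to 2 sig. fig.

8.5 K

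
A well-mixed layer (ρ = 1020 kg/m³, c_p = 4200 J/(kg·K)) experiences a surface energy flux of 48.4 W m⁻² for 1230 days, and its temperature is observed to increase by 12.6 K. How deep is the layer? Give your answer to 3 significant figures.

95.3 m

Heat input Q = F Δt = 48.4 × 1.06×10^8 s = 5.14×10^9 J/m².
Required areal heat capacity C = Q / ΔT = 4.08×10^8 J/(m²·K).
Depth D = C / (ρ c_p) = 4.08×10^8 / (1020 × 4200) = 95.3 m.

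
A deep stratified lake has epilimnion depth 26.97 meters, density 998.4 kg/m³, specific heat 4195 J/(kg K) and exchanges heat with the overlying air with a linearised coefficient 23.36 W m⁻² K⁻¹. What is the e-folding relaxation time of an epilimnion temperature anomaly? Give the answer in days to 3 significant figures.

Areal heat capacity C = ρ c_p D = 998.4 × 4195 × 26.97 = 1.13×10^8 J/(m²·K).
Relaxation time τ = C / λ = 1.13×10^8 / 23.36 = 4.84×10^6 s.
In days: 4.84×10^6 s / (86400 s/day) = 56.0 days.

56.0 days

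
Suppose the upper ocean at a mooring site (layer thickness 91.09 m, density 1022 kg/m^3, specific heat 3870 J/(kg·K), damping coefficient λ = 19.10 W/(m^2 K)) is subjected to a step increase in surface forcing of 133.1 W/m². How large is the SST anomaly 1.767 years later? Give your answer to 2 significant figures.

Areal heat capacity C = ρ c_p D = 1022 × 3870 × 91.09 = 3.60×10^8 J m⁻² K⁻¹.
τ = C / λ = 3.60×10^8 / 19.10 = 1.89×10^7 s.
Equilibrium anomaly ΔT_eq = F / λ = 133.1 / 19.10 = 6.97 K.
t = 1.767 years = 5.58×10^7 s, so t/τ = 2.96.
ΔT(t) = ΔT_eq (1 − e^(−t/τ)) = 6.97 × (1 − e^−2.96) = 6.61 K.

6.6 K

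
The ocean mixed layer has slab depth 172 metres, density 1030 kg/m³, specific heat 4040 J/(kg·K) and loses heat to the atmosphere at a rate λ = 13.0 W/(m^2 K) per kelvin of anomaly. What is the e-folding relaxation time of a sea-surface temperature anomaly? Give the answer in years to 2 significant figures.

Areal heat capacity C = ρ c_p D = 1030 × 4040 × 172 = 7.16×10^8 J m⁻² K⁻¹.
Relaxation time τ = C / λ = 7.16×10^8 / 13.0 = 5.51×10^7 s.
In years: 5.51×10^7 s / (3.156×10^7 s/year) = 1.74 years.

1.7 years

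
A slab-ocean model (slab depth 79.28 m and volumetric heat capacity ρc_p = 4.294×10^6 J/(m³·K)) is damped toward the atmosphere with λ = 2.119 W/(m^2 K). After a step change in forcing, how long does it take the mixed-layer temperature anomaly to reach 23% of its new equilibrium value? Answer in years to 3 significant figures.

Areal heat capacity C = ρc_p × D = 4.294×10^6 × 79.28 = 3.40×10^8 J/(m²·K).
τ = C / λ = 3.40×10^8 / 2.119 = 1.61×10^8 s.
Fraction reached: 1 − e^(−t/τ) = 0.23 ⇒ t = −τ ln(1 − 0.23) = τ × 0.261.
t = 4.20×10^7 s = 1.33 years.

1.33 years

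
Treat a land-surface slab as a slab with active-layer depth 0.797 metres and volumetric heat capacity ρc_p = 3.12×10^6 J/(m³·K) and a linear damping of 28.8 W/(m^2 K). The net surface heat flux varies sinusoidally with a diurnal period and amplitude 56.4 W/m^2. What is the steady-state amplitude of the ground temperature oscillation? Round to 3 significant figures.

Areal heat capacity C = ρc_p × D = 3.12×10^6 × 0.797 = 2.49×10^6 J/(m²·K).
Angular frequency ω = 2π / T = 2π / 86400 s = 7.27×10^-5 s⁻¹.
√((Cω)² + λ²) = √((181)² + 28.8²) = 183 W/(m²·K).
Amplitude A = F₀ / √((Cω)²+λ²) = 56.4 / 183 = 0.308 K.

0.308 K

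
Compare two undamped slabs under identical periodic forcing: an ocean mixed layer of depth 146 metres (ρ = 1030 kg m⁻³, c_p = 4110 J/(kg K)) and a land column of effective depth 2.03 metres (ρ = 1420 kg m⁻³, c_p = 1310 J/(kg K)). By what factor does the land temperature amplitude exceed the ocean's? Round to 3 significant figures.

164

C_ocean = 1030 × 4110 × 146 = 6.18×10^8 J/(m²·K).
C_land = 1420 × 1310 × 2.03 = 3.78×10^6 J/(m²·K).
Undamped amplitude ∝ 1/C, so A_land/A_ocean = C_ocean/C_land = 164.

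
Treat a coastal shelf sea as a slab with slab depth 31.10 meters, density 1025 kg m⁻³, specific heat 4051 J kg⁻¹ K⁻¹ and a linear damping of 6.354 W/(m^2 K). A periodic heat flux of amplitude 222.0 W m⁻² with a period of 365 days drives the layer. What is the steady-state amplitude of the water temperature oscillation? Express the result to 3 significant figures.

Areal heat capacity C = ρ c_p D = 1025 × 4051 × 31.10 = 1.29×10^8 J/(m²·K).
Angular frequency ω = 2π / T = 2π / 3.15×10^7 s = 1.99×10^-7 s⁻¹.
√((Cω)² + λ²) = √((25.7)² + 6.354²) = 26.5 W/(m²·K).
Amplitude A = F₀ / √((Cω)²+λ²) = 222.0 / 26.5 = 8.38 K.

8.38 K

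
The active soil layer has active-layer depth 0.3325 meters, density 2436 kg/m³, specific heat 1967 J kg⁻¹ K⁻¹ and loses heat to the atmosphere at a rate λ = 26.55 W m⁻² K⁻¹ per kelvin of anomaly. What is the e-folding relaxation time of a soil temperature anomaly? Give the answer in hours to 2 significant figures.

Areal heat capacity C = ρ c_p D = 2436 × 1967 × 0.3325 = 1.59×10^6 J m⁻² K⁻¹.
Relaxation time τ = C / λ = 1.59×10^6 / 26.55 = 60000 s.
In hours: 60000 s / (3600 s/hour) = 16.7 hours.

17 hours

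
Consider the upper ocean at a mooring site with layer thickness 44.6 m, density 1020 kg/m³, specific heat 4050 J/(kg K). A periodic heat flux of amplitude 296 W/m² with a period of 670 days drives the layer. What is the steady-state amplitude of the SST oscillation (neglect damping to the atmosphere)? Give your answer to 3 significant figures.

14.8 K

Areal heat capacity C = ρ c_p D = 1020 × 4050 × 44.6 = 1.84×10^8 J/(m^2 K).
Angular frequency ω = 2π / T = 2π / 5.79×10^7 s = 1.09×10^-7 s⁻¹.
Cω = 1.84×10^8 × 1.09×10^-7 = 20.0 W/(m²·K).
Amplitude A = F₀ / (Cω) = 296 / 20.0 = 14.8 K.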